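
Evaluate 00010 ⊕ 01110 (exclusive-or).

XOR: 1 when bits differ
  00010
^ 01110
-------
  01100
Decimal: 2 ^ 14 = 12



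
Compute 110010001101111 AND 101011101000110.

AND: 1 only when both bits are 1
  110010001101111
& 101011101000110
-----------------
  100010001000110
Decimal: 25711 & 22342 = 17478



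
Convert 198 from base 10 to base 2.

Using repeated division by 2:
198 ÷ 2 = 99 remainder 0
99 ÷ 2 = 49 remainder 1
49 ÷ 2 = 24 remainder 1
24 ÷ 2 = 12 remainder 0
12 ÷ 2 = 6 remainder 0
6 ÷ 2 = 3 remainder 0
3 ÷ 2 = 1 remainder 1
1 ÷ 2 = 0 remainder 1
Reading remainders bottom to top: 11000110



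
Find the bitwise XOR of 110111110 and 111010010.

XOR: 1 when bits differ
  110111110
^ 111010010
-----------
  001101100
Decimal: 446 ^ 466 = 108



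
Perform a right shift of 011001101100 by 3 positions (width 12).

Original: 011001101100 (decimal 1644)
Shift right by 3 positions
Drop the 3 low bits; fill with zeros on the left
Result: 000011001101 (decimal 205)
Equivalent: 1644 >> 3 = 1644 ÷ 2^3 = 205



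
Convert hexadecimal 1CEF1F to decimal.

Expand by place value (powers of 16):
Digit values: C = 12, E = 14, F = 15
1CEF1F = 1 × 16^5 + 12 × 16^4 + 14 × 16^3 + 15 × 16^2 + 1 × 16^1 + 15 × 16^0
= 1 × 1048576 + 12 × 65536 + 14 × 4096 + 15 × 256 + 1 × 16 + 15 × 1
= 1048576 + 786432 + 57344 + 3840 + 16 + 15
= 1896223



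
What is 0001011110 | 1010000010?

OR: 1 when either bit is 1
  0001011110
| 1010000010
------------
  1011011110
Decimal: 94 | 642 = 734



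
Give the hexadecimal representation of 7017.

Using repeated division by 16 (digits 10–15 are A–F):
7017 ÷ 16 = 438 remainder 9
438 ÷ 16 = 27 remainder 6
27 ÷ 16 = 1 remainder 11 (B)
1 ÷ 16 = 0 remainder 1
Reading remainders bottom to top: 1B69



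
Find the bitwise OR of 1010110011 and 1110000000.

OR: 1 when either bit is 1
  1010110011
| 1110000000
------------
  1110110011
Decimal: 691 | 896 = 947



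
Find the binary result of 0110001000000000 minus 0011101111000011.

Method 1 - Direct subtraction (column by column from the right: bit − bit − borrow-in; if negative, add 2 and borrow 1 from the next column):
borrow: 0111111111111110
        0110001000000000
-       0011101111000011
------------------------
        0010011000111101

Method 2 - Add two's complement:
Two's complement of 0011101111000011: invert → 1100010000111100, add 1 → 1100010000111101
  0110001000000000
+ 1100010000111101
------------------
 10010011000111101  (end carry out of the top bit = 1)
Discarding the end carry: 0010011000111101
Decimal check:
  0110001000000000 = 16384 + 8192 + 512 = 25088
  0011101111000011 = 8192 + 4096 + 2048 + 512 + 256 + 128 + 64 + 2 + 1 = 15299
  25088 - 15299 = 9789, and 0010011000111101 = 8192 + 1024 + 512 + 32 + 16 + 8 + 4 + 1 = 9789 ✓



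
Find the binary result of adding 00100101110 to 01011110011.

Add column by column from the right: bit + bit + carry-in; write the sum mod 2, carry 1 when the sum is 2 or 3.
carry:  11111111100
        00100101110
+       01011110011
-------------------
       010000100001
(the carry out of the leftmost column, 0, becomes the leading bit)
Decimal check:
  00100101110 = 256 + 32 + 8 + 4 + 2 = 302
  01011110011 = 512 + 128 + 64 + 32 + 16 + 2 + 1 = 755
  302 + 755 = 1057, and 010000100001 = 1024 + 32 + 1 = 1057 ✓



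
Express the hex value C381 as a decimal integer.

Expand by place value (powers of 16):
Digit values: C = 12
C381 = 12 × 16^3 + 3 × 16^2 + 8 × 16^1 + 1 × 16^0
= 12 × 4096 + 3 × 256 + 8 × 16 + 1 × 1
= 49152 + 768 + 128 + 1
= 50049



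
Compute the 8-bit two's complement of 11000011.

Original (sign bit 1, negative): 11000011
Step 1 - Invert all bits: 00111100
Step 2 - Add 1: 00111101
Verification: 11000011 + 00111101 = 100000000; discarding the end carry (carry out of the top bit) leaves the 8-bit value 00000000, as required for x + (-x)



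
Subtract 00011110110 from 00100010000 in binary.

Method 1 - Direct subtraction (column by column from the right: bit − bit − borrow-in; if negative, add 2 and borrow 1 from the next column):
borrow: 00111111100
        00100010000
-       00011110110
-------------------
        00000011010

Method 2 - Add two's complement:
Two's complement of 00011110110: invert → 11100001001, add 1 → 11100001010
  00100010000
+ 11100001010
-------------
 100000011010  (end carry out of the top bit = 1)
Discarding the end carry: 00000011010
Decimal check:
  00100010000 = 256 + 16 = 272
  00011110110 = 128 + 64 + 32 + 16 + 4 + 2 = 246
  272 - 246 = 26, and 00000011010 = 16 + 8 + 2 = 26 ✓



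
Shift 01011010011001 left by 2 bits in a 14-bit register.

Original: 01011010011001 (decimal 5785)
Shift left by 2 positions
Append 2 zeros on the right and drop the 2 high bits that overflow the 14-bit width
Result: 01101001100100 (decimal 6756)
Equivalent: 5785 << 2 = 5785 × 2^2 = 23140, truncated to 14 bits = 6756



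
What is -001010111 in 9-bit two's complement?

Original: 001010111
Step 1 - Invert all bits: 110101000
Step 2 - Add 1: 110101001
Verification: 001010111 + 110101001 = 1000000000; discarding the end carry (carry out of the top bit) leaves the 9-bit value 000000000, as required for x + (-x)



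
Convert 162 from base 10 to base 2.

Using repeated division by 2:
162 ÷ 2 = 81 remainder 0
81 ÷ 2 = 40 remainder 1
40 ÷ 2 = 20 remainder 0
20 ÷ 2 = 10 remainder 0
10 ÷ 2 = 5 remainder 0
5 ÷ 2 = 2 remainder 1
2 ÷ 2 = 1 remainder 0
1 ÷ 2 = 0 remainder 1
Reading remainders bottom to top: 10100010



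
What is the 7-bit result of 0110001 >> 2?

Original: 0110001 (decimal 49)
Shift right by 2 positions
Drop the 2 low bits; fill with zeros on the left
Result: 0001100 (decimal 12)
Equivalent: 49 >> 2 = 49 ÷ 2^2 = 12



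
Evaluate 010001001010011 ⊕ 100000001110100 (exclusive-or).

XOR: 1 when bits differ
  010001001010011
^ 100000001110100
-----------------
  110001000100111
Decimal: 8787 ^ 16500 = 25127



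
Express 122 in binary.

Using repeated division by 2:
122 ÷ 2 = 61 remainder 0
61 ÷ 2 = 30 remainder 1
30 ÷ 2 = 15 remainder 0
15 ÷ 2 = 7 remainder 1
7 ÷ 2 = 3 remainder 1
3 ÷ 2 = 1 remainder 1
1 ÷ 2 = 0 remainder 1
Reading remainders bottom to top: 1111010



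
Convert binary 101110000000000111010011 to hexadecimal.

Group into 4-bit nibbles from right:
  1011 = B
  1000 = 8
  0000 = 0
  0001 = 1
  1101 = D
  0011 = 3
Result: B801D3



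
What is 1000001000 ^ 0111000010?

XOR: 1 when bits differ
  1000001000
^ 0111000010
------------
  1111001010
Decimal: 520 ^ 450 = 970



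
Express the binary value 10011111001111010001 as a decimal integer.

Sum of powers of 2 for each 1-bit:
2^0 + 2^4 + 2^6 + 2^7 + 2^8 + 2^9 + 2^12 + 2^13 + 2^14 + 2^15 + 2^16 + 2^19
= 1 + 16 + 64 + 128 + 256 + 512 + 4096 + 8192 + 16384 + 32768 + 65536 + 524288
= 652241



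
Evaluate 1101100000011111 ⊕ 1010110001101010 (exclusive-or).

XOR: 1 when bits differ
  1101100000011111
^ 1010110001101010
------------------
  0111010001110101
Decimal: 55327 ^ 44138 = 29813



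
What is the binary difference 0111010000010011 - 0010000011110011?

Method 1 - Direct subtraction (column by column from the right: bit − bit − borrow-in; if negative, add 2 and borrow 1 from the next column):
borrow: 0000011111000000
        0111010000010011
-       0010000011110011
------------------------
        0101001100100000

Method 2 - Add two's complement:
Two's complement of 0010000011110011: invert → 1101111100001100, add 1 → 1101111100001101
  0111010000010011
+ 1101111100001101
------------------
 10101001100100000  (end carry out of the top bit = 1)
Discarding the end carry: 0101001100100000
Decimal check:
  0111010000010011 = 16384 + 8192 + 4096 + 1024 + 16 + 2 + 1 = 29715
  0010000011110011 = 8192 + 128 + 64 + 32 + 16 + 2 + 1 = 8435
  29715 - 8435 = 21280, and 0101001100100000 = 16384 + 4096 + 512 + 256 + 32 = 21280 ✓



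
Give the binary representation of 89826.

Using repeated division by 2:
89826 ÷ 2 = 44913 remainder 0
44913 ÷ 2 = 22456 remainder 1
22456 ÷ 2 = 11228 remainder 0
11228 ÷ 2 = 5614 remainder 0
5614 ÷ 2 = 2807 remainder 0
2807 ÷ 2 = 1403 remainder 1
1403 ÷ 2 = 701 remainder 1
701 ÷ 2 = 350 remainder 1
350 ÷ 2 = 175 remainder 0
175 ÷ 2 = 87 remainder 1
87 ÷ 2 = 43 remainder 1
43 ÷ 2 = 21 remainder 1
21 ÷ 2 = 10 remainder 1
10 ÷ 2 = 5 remainder 0
5 ÷ 2 = 2 remainder 1
2 ÷ 2 = 1 remainder 0
1 ÷ 2 = 0 remainder 1
Reading remainders bottom to top: 10101111011100010



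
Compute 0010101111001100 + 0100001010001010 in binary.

Add column by column from the right: bit + bit + carry-in; write the sum mod 2, carry 1 when the sum is 2 or 3.
carry:  0000011100010000
        0010101111001100
+       0100001010001010
------------------------
       00110111001010110
(the carry out of the leftmost column, 0, becomes the leading bit)
Decimal check:
  0010101111001100 = 8192 + 2048 + 512 + 256 + 128 + 64 + 8 + 4 = 11212
  0100001010001010 = 16384 + 512 + 128 + 8 + 2 = 17034
  11212 + 17034 = 28246, and 00110111001010110 = 16384 + 8192 + 2048 + 1024 + 512 + 64 + 16 + 4 + 2 = 28246 ✓



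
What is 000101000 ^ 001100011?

XOR: 1 when bits differ
  000101000
^ 001100011
-----------
  001001011
Decimal: 40 ^ 99 = 75



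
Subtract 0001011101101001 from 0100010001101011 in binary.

Method 1 - Direct subtraction (column by column from the right: bit − bit − borrow-in; if negative, add 2 and borrow 1 from the next column):
borrow: 0111111000000000
        0100010001101011
-       0001011101101001
------------------------
        0010110100000010

Method 2 - Add two's complement:
Two's complement of 0001011101101001: invert → 1110100010010110, add 1 → 1110100010010111
  0100010001101011
+ 1110100010010111
------------------
 10010110100000010  (end carry out of the top bit = 1)
Discarding the end carry: 0010110100000010
Decimal check:
  0100010001101011 = 16384 + 1024 + 64 + 32 + 8 + 2 + 1 = 17515
  0001011101101001 = 4096 + 1024 + 512 + 256 + 64 + 32 + 8 + 1 = 5993
  17515 - 5993 = 11522, and 0010110100000010 = 8192 + 2048 + 1024 + 256 + 2 = 11522 ✓



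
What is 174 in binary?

Using repeated division by 2:
174 ÷ 2 = 87 remainder 0
87 ÷ 2 = 43 remainder 1
43 ÷ 2 = 21 remainder 1
21 ÷ 2 = 10 remainder 1
10 ÷ 2 = 5 remainder 0
5 ÷ 2 = 2 remainder 1
2 ÷ 2 = 1 remainder 0
1 ÷ 2 = 0 remainder 1
Reading remainders bottom to top: 10101110



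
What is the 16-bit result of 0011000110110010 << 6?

Original: 0011000110110010 (decimal 12722)
Shift left by 6 positions
Append 6 zeros on the right and drop the 6 high bits that overflow the 16-bit width
Result: 0110110010000000 (decimal 27776)
Equivalent: 12722 << 6 = 12722 × 2^6 = 814208, truncated to 16 bits = 27776



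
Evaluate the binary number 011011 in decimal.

Sum of powers of 2 for each 1-bit:
2^0 + 2^1 + 2^3 + 2^4
= 1 + 2 + 8 + 16
= 27



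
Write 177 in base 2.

Using repeated division by 2:
177 ÷ 2 = 88 remainder 1
88 ÷ 2 = 44 remainder 0
44 ÷ 2 = 22 remainder 0
22 ÷ 2 = 11 remainder 0
11 ÷ 2 = 5 remainder 1
5 ÷ 2 = 2 remainder 1
2 ÷ 2 = 1 remainder 0
1 ÷ 2 = 0 remainder 1
Reading remainders bottom to top: 10110001



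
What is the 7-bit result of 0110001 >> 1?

Original: 0110001 (decimal 49)
Shift right by 1 position
Drop the 1 low bit; fill with zero on the left
Result: 0011000 (decimal 24)
Equivalent: 49 >> 1 = 49 ÷ 2^1 = 24



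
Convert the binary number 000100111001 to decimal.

Sum of powers of 2 for each 1-bit:
2^0 + 2^3 + 2^4 + 2^5 + 2^8
= 1 + 8 + 16 + 32 + 256
= 313



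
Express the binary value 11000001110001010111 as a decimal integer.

Sum of powers of 2 for each 1-bit:
2^0 + 2^1 + 2^2 + 2^4 + 2^6 + 2^10 + 2^11 + 2^12 + 2^18 + 2^19
= 1 + 2 + 4 + 16 + 64 + 1024 + 2048 + 4096 + 262144 + 524288
= 793687



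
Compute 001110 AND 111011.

AND: 1 only when both bits are 1
  001110
& 111011
--------
  001010
Decimal: 14 & 59 = 10



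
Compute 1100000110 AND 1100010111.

AND: 1 only when both bits are 1
  1100000110
& 1100010111
------------
  1100000110
Decimal: 774 & 791 = 774



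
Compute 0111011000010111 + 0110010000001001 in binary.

Add column by column from the right: bit + bit + carry-in; write the sum mod 2, carry 1 when the sum is 2 or 3.
carry:  1100100000111110
        0111011000010111
+       0110010000001001
------------------------
       01101101000100000
(the carry out of the leftmost column, 0, becomes the leading bit)
Decimal check:
  0111011000010111 = 16384 + 8192 + 4096 + 1024 + 512 + 16 + 4 + 2 + 1 = 30231
  0110010000001001 = 16384 + 8192 + 1024 + 8 + 1 = 25609
  30231 + 25609 = 55840, and 01101101000100000 = 32768 + 16384 + 4096 + 2048 + 512 + 32 = 55840 ✓



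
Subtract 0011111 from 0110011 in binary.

Method 1 - Direct subtraction (column by column from the right: bit − bit − borrow-in; if negative, add 2 and borrow 1 from the next column):
borrow: 0111000
        0110011
-       0011111
---------------
        0010100

Method 2 - Add two's complement:
Two's complement of 0011111: invert → 1100000, add 1 → 1100001
  0110011
+ 1100001
---------
 10010100  (end carry out of the top bit = 1)
Discarding the end carry: 0010100
Decimal check:
  0110011 = 32 + 16 + 2 + 1 = 51
  0011111 = 16 + 8 + 4 + 2 + 1 = 31
  51 - 31 = 20, and 0010100 = 16 + 4 = 20 ✓



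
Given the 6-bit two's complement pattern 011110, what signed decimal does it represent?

Binary: 011110
Sign bit: 0 (non-negative)
Read directly as an unsigned value:
011110 = 16 + 8 + 4 + 2 = 30
Value: 30



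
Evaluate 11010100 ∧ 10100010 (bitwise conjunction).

AND: 1 only when both bits are 1
  11010100
& 10100010
----------
  10000000
Decimal: 212 & 162 = 128



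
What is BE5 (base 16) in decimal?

Expand by place value (powers of 16):
Digit values: B = 11, E = 14
BE5 = 11 × 16^2 + 14 × 16^1 + 5 × 16^0
= 11 × 256 + 14 × 16 + 5 × 1
= 2816 + 224 + 5
= 3045



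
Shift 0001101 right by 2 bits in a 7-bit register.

Original: 0001101 (decimal 13)
Shift right by 2 positions
Drop the 2 low bits; fill with zeros on the left
Result: 0000011 (decimal 3)
Equivalent: 13 >> 2 = 13 ÷ 2^2 = 3



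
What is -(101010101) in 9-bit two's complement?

Original (sign bit 1, negative): 101010101
Step 1 - Invert all bits: 010101010
Step 2 - Add 1: 010101011
Verification: 101010101 + 010101011 = 1000000000; discarding the end carry (carry out of the top bit) leaves the 9-bit value 000000000, as required for x + (-x)



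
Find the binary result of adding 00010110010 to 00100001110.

Add column by column from the right: bit + bit + carry-in; write the sum mod 2, carry 1 when the sum is 2 or 3.
carry:  00001111100
        00010110010
+       00100001110
-------------------
       000111000000
(the carry out of the leftmost column, 0, becomes the leading bit)
Decimal check:
  00010110010 = 128 + 32 + 16 + 2 = 178
  00100001110 = 256 + 8 + 4 + 2 = 270
  178 + 270 = 448, and 000111000000 = 256 + 128 + 64 = 448 ✓



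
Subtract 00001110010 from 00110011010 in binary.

Method 1 - Direct subtraction (column by column from the right: bit − bit − borrow-in; if negative, add 2 and borrow 1 from the next column):
borrow: 00011000000
        00110011010
-       00001110010
-------------------
        00100101000

Method 2 - Add two's complement:
Two's complement of 00001110010: invert → 11110001101, add 1 → 11110001110
  00110011010
+ 11110001110
-------------
 100100101000  (end carry out of the top bit = 1)
Discarding the end carry: 00100101000
Decimal check:
  00110011010 = 256 + 128 + 16 + 8 + 2 = 410
  00001110010 = 64 + 32 + 16 + 2 = 114
  410 - 114 = 296, and 00100101000 = 256 + 32 + 8 = 296 ✓



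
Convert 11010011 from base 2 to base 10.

Sum of powers of 2 for each 1-bit:
2^0 + 2^1 + 2^4 + 2^6 + 2^7
= 1 + 2 + 16 + 64 + 128
= 211



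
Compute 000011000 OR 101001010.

OR: 1 when either bit is 1
  000011000
| 101001010
-----------
  101011010
Decimal: 24 | 330 = 346



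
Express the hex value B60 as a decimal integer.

Expand by place value (powers of 16):
Digit values: B = 11
B60 = 11 × 16^2 + 6 × 16^1 + 0 × 16^0
= 11 × 256 + 6 × 16 + 0 × 1
= 2816 + 96 + 0
= 2912



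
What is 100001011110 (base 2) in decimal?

Sum of powers of 2 for each 1-bit:
2^1 + 2^2 + 2^3 + 2^4 + 2^6 + 2^11
= 2 + 4 + 8 + 16 + 64 + 2048
= 2142



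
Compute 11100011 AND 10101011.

AND: 1 only when both bits are 1
  11100011
& 10101011
----------
  10100011
Decimal: 227 & 171 = 163



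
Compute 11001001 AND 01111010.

AND: 1 only when both bits are 1
  11001001
& 01111010
----------
  01001000
Decimal: 201 & 122 = 72



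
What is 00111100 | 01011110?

OR: 1 when either bit is 1
  00111100
| 01011110
----------
  01111110
Decimal: 60 | 94 = 126



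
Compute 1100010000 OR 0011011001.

OR: 1 when either bit is 1
  1100010000
| 0011011001
------------
  1111011001
Decimal: 784 | 217 = 985



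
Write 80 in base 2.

Using repeated division by 2:
80 ÷ 2 = 40 remainder 0
40 ÷ 2 = 20 remainder 0
20 ÷ 2 = 10 remainder 0
10 ÷ 2 = 5 remainder 0
5 ÷ 2 = 2 remainder 1
2 ÷ 2 = 1 remainder 0
1 ÷ 2 = 0 remainder 1
Reading remainders bottom to top: 1010000



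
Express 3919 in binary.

Using repeated division by 2:
3919 ÷ 2 = 1959 remainder 1
1959 ÷ 2 = 979 remainder 1
979 ÷ 2 = 489 remainder 1
489 ÷ 2 = 244 remainder 1
244 ÷ 2 = 122 remainder 0
122 ÷ 2 = 61 remainder 0
61 ÷ 2 = 30 remainder 1
30 ÷ 2 = 15 remainder 0
15 ÷ 2 = 7 remainder 1
7 ÷ 2 = 3 remainder 1
3 ÷ 2 = 1 remainder 1
1 ÷ 2 = 0 remainder 1
Reading remainders bottom to top: 111101001111



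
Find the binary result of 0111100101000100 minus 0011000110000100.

Method 1 - Direct subtraction (column by column from the right: bit − bit − borrow-in; if negative, add 2 and borrow 1 from the next column):
borrow: 0000111100000000
        0111100101000100
-       0011000110000100
------------------------
        0100011111000000

Method 2 - Add two's complement:
Two's complement of 0011000110000100: invert → 1100111001111011, add 1 → 1100111001111100
  0111100101000100
+ 1100111001111100
------------------
 10100011111000000  (end carry out of the top bit = 1)
Discarding the end carry: 0100011111000000
Decimal check:
  0111100101000100 = 16384 + 8192 + 4096 + 2048 + 256 + 64 + 4 = 31044
  0011000110000100 = 8192 + 4096 + 256 + 128 + 4 = 12676
  31044 - 12676 = 18368, and 0100011111000000 = 16384 + 1024 + 512 + 256 + 128 + 64 = 18368 ✓



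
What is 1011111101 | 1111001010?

OR: 1 when either bit is 1
  1011111101
| 1111001010
------------
  1111111111
Decimal: 765 | 970 = 1023



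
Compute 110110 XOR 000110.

XOR: 1 when bits differ
  110110
^ 000110
--------
  110000
Decimal: 54 ^ 6 = 48



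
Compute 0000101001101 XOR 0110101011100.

XOR: 1 when bits differ
  0000101001101
^ 0110101011100
---------------
  0110000010001
Decimal: 333 ^ 3420 = 3089



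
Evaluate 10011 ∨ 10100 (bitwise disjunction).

OR: 1 when either bit is 1
  10011
| 10100
-------
  10111
Decimal: 19 | 20 = 23



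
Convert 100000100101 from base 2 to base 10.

Sum of powers of 2 for each 1-bit:
2^0 + 2^2 + 2^5 + 2^11
= 1 + 4 + 32 + 2048
= 2085



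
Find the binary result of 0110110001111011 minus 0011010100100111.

Method 1 - Direct subtraction (column by column from the right: bit − bit − borrow-in; if negative, add 2 and borrow 1 from the next column):
borrow: 0110111000001000
        0110110001111011
-       0011010100100111
------------------------
        0011011101010100

Method 2 - Add two's complement:
Two's complement of 0011010100100111: invert → 1100101011011000, add 1 → 1100101011011001
  0110110001111011
+ 1100101011011001
------------------
 10011011101010100  (end carry out of the top bit = 1)
Discarding the end carry: 0011011101010100
Decimal check:
  0110110001111011 = 16384 + 8192 + 2048 + 1024 + 64 + 32 + 16 + 8 + 2 + 1 = 27771
  0011010100100111 = 8192 + 4096 + 1024 + 256 + 32 + 4 + 2 + 1 = 13607
  27771 - 13607 = 14164, and 0011011101010100 = 8192 + 4096 + 1024 + 512 + 256 + 64 + 16 + 4 = 14164 ✓



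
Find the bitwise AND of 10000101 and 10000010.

AND: 1 only when both bits are 1
  10000101
& 10000010
----------
  10000000
Decimal: 133 & 130 = 128



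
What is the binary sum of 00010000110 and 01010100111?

Add column by column from the right: bit + bit + carry-in; write the sum mod 2, carry 1 when the sum is 2 or 3.
carry:  00100001100
        00010000110
+       01010100111
-------------------
       001100101101
(the carry out of the leftmost column, 0, becomes the leading bit)
Decimal check:
  00010000110 = 128 + 4 + 2 = 134
  01010100111 = 512 + 128 + 32 + 4 + 2 + 1 = 679
  134 + 679 = 813, and 001100101101 = 512 + 256 + 32 + 8 + 4 + 1 = 813 ✓



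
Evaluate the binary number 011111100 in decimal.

Sum of powers of 2 for each 1-bit:
2^2 + 2^3 + 2^4 + 2^5 + 2^6 + 2^7
= 4 + 8 + 16 + 32 + 64 + 128
= 252



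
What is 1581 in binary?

Using repeated division by 2:
1581 ÷ 2 = 790 remainder 1
790 ÷ 2 = 395 remainder 0
395 ÷ 2 = 197 remainder 1
197 ÷ 2 = 98 remainder 1
98 ÷ 2 = 49 remainder 0
49 ÷ 2 = 24 remainder 1
24 ÷ 2 = 12 remainder 0
12 ÷ 2 = 6 remainder 0
6 ÷ 2 = 3 remainder 0
3 ÷ 2 = 1 remainder 1
1 ÷ 2 = 0 remainder 1
Reading remainders bottom to top: 11000101101



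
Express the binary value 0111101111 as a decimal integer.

Sum of powers of 2 for each 1-bit:
2^0 + 2^1 + 2^2 + 2^3 + 2^5 + 2^6 + 2^7 + 2^8
= 1 + 2 + 4 + 8 + 32 + 64 + 128 + 256
= 495



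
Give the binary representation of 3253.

Using repeated division by 2:
3253 ÷ 2 = 1626 remainder 1
1626 ÷ 2 = 813 remainder 0
813 ÷ 2 = 406 remainder 1
406 ÷ 2 = 203 remainder 0
203 ÷ 2 = 101 remainder 1
101 ÷ 2 = 50 remainder 1
50 ÷ 2 = 25 remainder 0
25 ÷ 2 = 12 remainder 1
12 ÷ 2 = 6 remainder 0
6 ÷ 2 = 3 remainder 0
3 ÷ 2 = 1 remainder 1
1 ÷ 2 = 0 remainder 1
Reading remainders bottom to top: 110010110101



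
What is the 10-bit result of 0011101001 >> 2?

Original: 0011101001 (decimal 233)
Shift right by 2 positions
Drop the 2 low bits; fill with zeros on the left
Result: 0000111010 (decimal 58)
Equivalent: 233 >> 2 = 233 ÷ 2^2 = 58



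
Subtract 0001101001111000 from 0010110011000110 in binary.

Method 1 - Direct subtraction (column by column from the right: bit − bit − borrow-in; if negative, add 2 and borrow 1 from the next column):
borrow: 0010010011110000
        0010110011000110
-       0001101001111000
------------------------
        0001001001001110

Method 2 - Add two's complement:
Two's complement of 0001101001111000: invert → 1110010110000111, add 1 → 1110010110001000
  0010110011000110
+ 1110010110001000
------------------
 10001001001001110  (end carry out of the top bit = 1)
Discarding the end carry: 0001001001001110
Decimal check:
  0010110011000110 = 8192 + 2048 + 1024 + 128 + 64 + 4 + 2 = 11462
  0001101001111000 = 4096 + 2048 + 512 + 64 + 32 + 16 + 8 = 6776
  11462 - 6776 = 4686, and 0001001001001110 = 4096 + 512 + 64 + 8 + 4 + 2 = 4686 ✓



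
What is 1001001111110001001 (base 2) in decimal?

Sum of powers of 2 for each 1-bit:
2^0 + 2^3 + 2^7 + 2^8 + 2^9 + 2^10 + 2^11 + 2^12 + 2^15 + 2^18
= 1 + 8 + 128 + 256 + 512 + 1024 + 2048 + 4096 + 32768 + 262144
= 302985



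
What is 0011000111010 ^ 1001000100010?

XOR: 1 when bits differ
  0011000111010
^ 1001000100010
---------------
  1010000011000
Decimal: 1594 ^ 4642 = 5144



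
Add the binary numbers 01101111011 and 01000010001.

Add column by column from the right: bit + bit + carry-in; write the sum mod 2, carry 1 when the sum is 2 or 3.
carry:  10011100110
        01101111011
+       01000010001
-------------------
       010110001100
(the carry out of the leftmost column, 0, becomes the leading bit)
Decimal check:
  01101111011 = 512 + 256 + 64 + 32 + 16 + 8 + 2 + 1 = 891
  01000010001 = 512 + 16 + 1 = 529
  891 + 529 = 1420, and 010110001100 = 1024 + 256 + 128 + 8 + 4 = 1420 ✓



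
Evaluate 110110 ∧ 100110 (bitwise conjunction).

AND: 1 only when both bits are 1
  110110
& 100110
--------
  100110
Decimal: 54 & 38 = 38



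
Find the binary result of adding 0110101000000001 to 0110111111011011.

Add column by column from the right: bit + bit + carry-in; write the sum mod 2, carry 1 when the sum is 2 or 3.
carry:  1101110000000110
        0110101000000001
+       0110111111011011
------------------------
       01101100111011100
(the carry out of the leftmost column, 0, becomes the leading bit)
Decimal check:
  0110101000000001 = 16384 + 8192 + 2048 + 512 + 1 = 27137
  0110111111011011 = 16384 + 8192 + 2048 + 1024 + 512 + 256 + 128 + 64 + 16 + 8 + 2 + 1 = 28635
  27137 + 28635 = 55772, and 01101100111011100 = 32768 + 16384 + 4096 + 2048 + 256 + 128 + 64 + 16 + 8 + 4 = 55772 ✓



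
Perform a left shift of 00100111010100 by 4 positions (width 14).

Original: 00100111010100 (decimal 2516)
Shift left by 4 positions
Append 4 zeros on the right and drop the 4 high bits that overflow the 14-bit width
Result: 01110101000000 (decimal 7488)
Equivalent: 2516 << 4 = 2516 × 2^4 = 40256, truncated to 14 bits = 7488



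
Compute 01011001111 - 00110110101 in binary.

Method 1 - Direct subtraction (column by column from the right: bit − bit − borrow-in; if negative, add 2 and borrow 1 from the next column):
borrow: 01001100000
        01011001111
-       00110110101
-------------------
        00100011010

Method 2 - Add two's complement:
Two's complement of 00110110101: invert → 11001001010, add 1 → 11001001011
  01011001111
+ 11001001011
-------------
 100100011010  (end carry out of the top bit = 1)
Discarding the end carry: 00100011010
Decimal check:
  01011001111 = 512 + 128 + 64 + 8 + 4 + 2 + 1 = 719
  00110110101 = 256 + 128 + 32 + 16 + 4 + 1 = 437
  719 - 437 = 282, and 00100011010 = 256 + 16 + 8 + 2 = 282 ✓



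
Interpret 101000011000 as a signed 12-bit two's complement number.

Binary: 101000011000
Sign bit: 1 (negative)
Invert: 010111100111
Add 1:  010111101000
Magnitude: 010111101000 = 1024 + 256 + 128 + 64 + 32 + 8 = 1512
Value: -1512



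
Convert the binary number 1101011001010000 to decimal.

Sum of powers of 2 for each 1-bit:
2^4 + 2^6 + 2^9 + 2^10 + 2^12 + 2^14 + 2^15
= 16 + 64 + 512 + 1024 + 4096 + 16384 + 32768
= 54864



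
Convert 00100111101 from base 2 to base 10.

Sum of powers of 2 for each 1-bit:
2^0 + 2^2 + 2^3 + 2^4 + 2^5 + 2^8
= 1 + 4 + 8 + 16 + 32 + 256
= 317



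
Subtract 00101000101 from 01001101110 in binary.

Method 1 - Direct subtraction (column by column from the right: bit − bit − borrow-in; if negative, add 2 and borrow 1 from the next column):
borrow: 01000000010
        01001101110
-       00101000101
-------------------
        00100101001

Method 2 - Add two's complement:
Two's complement of 00101000101: invert → 11010111010, add 1 → 11010111011
  01001101110
+ 11010111011
-------------
 100100101001  (end carry out of the top bit = 1)
Discarding the end carry: 00100101001
Decimal check:
  01001101110 = 512 + 64 + 32 + 8 + 4 + 2 = 622
  00101000101 = 256 + 64 + 4 + 1 = 325
  622 - 325 = 297, and 00100101001 = 256 + 32 + 8 + 1 = 297 ✓



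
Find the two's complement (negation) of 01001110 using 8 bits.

Original: 01001110
Step 1 - Invert all bits: 10110001
Step 2 - Add 1: 10110010
Verification: 01001110 + 10110010 = 100000000; discarding the end carry (carry out of the top bit) leaves the 8-bit value 00000000, as required for x + (-x)



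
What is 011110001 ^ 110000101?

XOR: 1 when bits differ
  011110001
^ 110000101
-----------
  101110100
Decimal: 241 ^ 389 = 372



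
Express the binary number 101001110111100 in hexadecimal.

Group into 4-bit nibbles from right:
  0101 = 5
  0011 = 3
  1011 = B
  1100 = C
Result: 53BC



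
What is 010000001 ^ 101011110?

XOR: 1 when bits differ
  010000001
^ 101011110
-----------
  111011111
Decimal: 129 ^ 350 = 479



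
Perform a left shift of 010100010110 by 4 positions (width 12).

Original: 010100010110 (decimal 1302)
Shift left by 4 positions
Append 4 zeros on the right and drop the 4 high bits that overflow the 12-bit width
Result: 000101100000 (decimal 352)
Equivalent: 1302 << 4 = 1302 × 2^4 = 20832, truncated to 12 bits = 352



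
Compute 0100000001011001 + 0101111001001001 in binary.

Add column by column from the right: bit + bit + carry-in; write the sum mod 2, carry 1 when the sum is 2 or 3.
carry:  1000000010110010
        0100000001011001
+       0101111001001001
------------------------
       01001111010100010
(the carry out of the leftmost column, 0, becomes the leading bit)
Decimal check:
  0100000001011001 = 16384 + 64 + 16 + 8 + 1 = 16473
  0101111001001001 = 16384 + 4096 + 2048 + 1024 + 512 + 64 + 8 + 1 = 24137
  16473 + 24137 = 40610, and 01001111010100010 = 32768 + 4096 + 2048 + 1024 + 512 + 128 + 32 + 2 = 40610 ✓



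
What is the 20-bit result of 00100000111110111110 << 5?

Original: 00100000111110111110 (decimal 135102)
Shift left by 5 positions
Append 5 zeros on the right and drop the 5 high bits that overflow the 20-bit width
Result: 00011111011111000000 (decimal 128960)
Equivalent: 135102 << 5 = 135102 × 2^5 = 4323264, truncated to 20 bits = 128960



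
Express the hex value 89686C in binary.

Convert each hex digit to 4 bits:
  8 = 1000
  9 = 1001
  6 = 0110
  8 = 1000
  6 = 0110
  C = 1100
Concatenate: 100010010110100001101100



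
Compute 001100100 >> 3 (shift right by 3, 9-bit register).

Original: 001100100 (decimal 100)
Shift right by 3 positions
Drop the 3 low bits; fill with zeros on the left
Result: 000001100 (decimal 12)
Equivalent: 100 >> 3 = 100 ÷ 2^3 = 12



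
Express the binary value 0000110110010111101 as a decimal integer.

Sum of powers of 2 for each 1-bit:
2^0 + 2^2 + 2^3 + 2^4 + 2^5 + 2^7 + 2^10 + 2^11 + 2^13 + 2^14
= 1 + 4 + 8 + 16 + 32 + 128 + 1024 + 2048 + 8192 + 16384
= 27837



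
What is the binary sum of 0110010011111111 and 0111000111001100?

Add column by column from the right: bit + bit + carry-in; write the sum mod 2, carry 1 when the sum is 2 or 3.
carry:  1100001111111000
        0110010011111111
+       0111000111001100
------------------------
       01101011011001011
(the carry out of the leftmost column, 0, becomes the leading bit)
Decimal check:
  0110010011111111 = 16384 + 8192 + 1024 + 128 + 64 + 32 + 16 + 8 + 4 + 2 + 1 = 25855
  0111000111001100 = 16384 + 8192 + 4096 + 256 + 128 + 64 + 8 + 4 = 29132
  25855 + 29132 = 54987, and 01101011011001011 = 32768 + 16384 + 4096 + 1024 + 512 + 128 + 64 + 8 + 2 + 1 = 54987 ✓



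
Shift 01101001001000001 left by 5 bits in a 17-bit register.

Original: 01101001001000001 (decimal 53825)
Shift left by 5 positions
Append 5 zeros on the right and drop the 5 high bits that overflow the 17-bit width
Result: 00100100000100000 (decimal 18464)
Equivalent: 53825 << 5 = 53825 × 2^5 = 1722400, truncated to 17 bits = 18464



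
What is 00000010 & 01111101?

AND: 1 only when both bits are 1
  00000010
& 01111101
----------
  00000000
Decimal: 2 & 125 = 0



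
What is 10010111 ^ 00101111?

XOR: 1 when bits differ
  10010111
^ 00101111
----------
  10111000
Decimal: 151 ^ 47 = 184



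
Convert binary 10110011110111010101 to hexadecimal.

Group into 4-bit nibbles from right:
  1011 = B
  0011 = 3
  1101 = D
  1101 = D
  0101 = 5
Result: B3DD5



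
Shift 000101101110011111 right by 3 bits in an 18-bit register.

Original: 000101101110011111 (decimal 23455)
Shift right by 3 positions
Drop the 3 low bits; fill with zeros on the left
Result: 000000101101110011 (decimal 2931)
Equivalent: 23455 >> 3 = 23455 ÷ 2^3 = 2931



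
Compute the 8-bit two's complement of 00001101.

Original: 00001101
Step 1 - Invert all bits: 11110010
Step 2 - Add 1: 11110011
Verification: 00001101 + 11110011 = 100000000; discarding the end carry (carry out of the top bit) leaves the 8-bit value 00000000, as required for x + (-x)



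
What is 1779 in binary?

Using repeated division by 2:
1779 ÷ 2 = 889 remainder 1
889 ÷ 2 = 444 remainder 1
444 ÷ 2 = 222 remainder 0
222 ÷ 2 = 111 remainder 0
111 ÷ 2 = 55 remainder 1
55 ÷ 2 = 27 remainder 1
27 ÷ 2 = 13 remainder 1
13 ÷ 2 = 6 remainder 1
6 ÷ 2 = 3 remainder 0
3 ÷ 2 = 1 remainder 1
1 ÷ 2 = 0 remainder 1
Reading remainders bottom to top: 11011110011



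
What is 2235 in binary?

Using repeated division by 2:
2235 ÷ 2 = 1117 remainder 1
1117 ÷ 2 = 558 remainder 1
558 ÷ 2 = 279 remainder 0
279 ÷ 2 = 139 remainder 1
139 ÷ 2 = 69 remainder 1
69 ÷ 2 = 34 remainder 1
34 ÷ 2 = 17 remainder 0
17 ÷ 2 = 8 remainder 1
8 ÷ 2 = 4 remainder 0
4 ÷ 2 = 2 remainder 0
2 ÷ 2 = 1 remainder 0
1 ÷ 2 = 0 remainder 1
Reading remainders bottom to top: 100010111011



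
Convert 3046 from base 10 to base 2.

Using repeated division by 2:
3046 ÷ 2 = 1523 remainder 0
1523 ÷ 2 = 761 remainder 1
761 ÷ 2 = 380 remainder 1
380 ÷ 2 = 190 remainder 0
190 ÷ 2 = 95 remainder 0
95 ÷ 2 = 47 remainder 1
47 ÷ 2 = 23 remainder 1
23 ÷ 2 = 11 remainder 1
11 ÷ 2 = 5 remainder 1
5 ÷ 2 = 2 remainder 1
2 ÷ 2 = 1 remainder 0
1 ÷ 2 = 0 remainder 1
Reading remainders bottom to top: 101111100110



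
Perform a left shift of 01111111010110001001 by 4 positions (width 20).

Original: 01111111010110001001 (decimal 521609)
Shift left by 4 positions
Append 4 zeros on the right and drop the 4 high bits that overflow the 20-bit width
Result: 11110101100010010000 (decimal 1005712)
Equivalent: 521609 << 4 = 521609 × 2^4 = 8345744, truncated to 20 bits = 1005712



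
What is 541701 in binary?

Using repeated division by 2:
541701 ÷ 2 = 270850 remainder 1
270850 ÷ 2 = 135425 remainder 0
135425 ÷ 2 = 67712 remainder 1
67712 ÷ 2 = 33856 remainder 0
33856 ÷ 2 = 16928 remainder 0
16928 ÷ 2 = 8464 remainder 0
8464 ÷ 2 = 4232 remainder 0
4232 ÷ 2 = 2116 remainder 0
2116 ÷ 2 = 1058 remainder 0
1058 ÷ 2 = 529 remainder 0
529 ÷ 2 = 264 remainder 1
264 ÷ 2 = 132 remainder 0
132 ÷ 2 = 66 remainder 0
66 ÷ 2 = 33 remainder 0
33 ÷ 2 = 16 remainder 1
16 ÷ 2 = 8 remainder 0
8 ÷ 2 = 4 remainder 0
4 ÷ 2 = 2 remainder 0
2 ÷ 2 = 1 remainder 0
1 ÷ 2 = 0 remainder 1
Reading remainders bottom to top: 10000100010000000101



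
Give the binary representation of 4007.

Using repeated division by 2:
4007 ÷ 2 = 2003 remainder 1
2003 ÷ 2 = 1001 remainder 1
1001 ÷ 2 = 500 remainder 1
500 ÷ 2 = 250 remainder 0
250 ÷ 2 = 125 remainder 0
125 ÷ 2 = 62 remainder 1
62 ÷ 2 = 31 remainder 0
31 ÷ 2 = 15 remainder 1
15 ÷ 2 = 7 remainder 1
7 ÷ 2 = 3 remainder 1
3 ÷ 2 = 1 remainder 1
1 ÷ 2 = 0 remainder 1
Reading remainders bottom to top: 111110100111



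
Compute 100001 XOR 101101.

XOR: 1 when bits differ
  100001
^ 101101
--------
  001100
Decimal: 33 ^ 45 = 12



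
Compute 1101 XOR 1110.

XOR: 1 when bits differ
  1101
^ 1110
------
  0011
Decimal: 13 ^ 14 = 3



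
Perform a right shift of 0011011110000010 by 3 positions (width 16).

Original: 0011011110000010 (decimal 14210)
Shift right by 3 positions
Drop the 3 low bits; fill with zeros on the left
Result: 0000011011110000 (decimal 1776)
Equivalent: 14210 >> 3 = 14210 ÷ 2^3 = 1776



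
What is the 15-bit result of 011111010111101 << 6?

Original: 011111010111101 (decimal 16061)
Shift left by 6 positions
Append 6 zeros on the right and drop the 6 high bits that overflow the 15-bit width
Result: 010111101000000 (decimal 12096)
Equivalent: 16061 << 6 = 16061 × 2^6 = 1027904, truncated to 15 bits = 12096



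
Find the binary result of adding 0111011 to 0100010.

Add column by column from the right: bit + bit + carry-in; write the sum mod 2, carry 1 when the sum is 2 or 3.
carry:  1000100
        0111011
+       0100010
---------------
       01011101
(the carry out of the leftmost column, 0, becomes the leading bit)
Decimal check:
  0111011 = 32 + 16 + 8 + 2 + 1 = 59
  0100010 = 32 + 2 = 34
  59 + 34 = 93, and 01011101 = 64 + 16 + 8 + 4 + 1 = 93 ✓



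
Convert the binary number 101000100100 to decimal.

Sum of powers of 2 for each 1-bit:
2^2 + 2^5 + 2^9 + 2^11
= 4 + 32 + 512 + 2048
= 2596



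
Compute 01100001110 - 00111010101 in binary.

Method 1 - Direct subtraction (column by column from the right: bit − bit − borrow-in; if negative, add 2 and borrow 1 from the next column):
borrow: 01111100010
        01100001110
-       00111010101
-------------------
        00100111001

Method 2 - Add two's complement:
Two's complement of 00111010101: invert → 11000101010, add 1 → 11000101011
  01100001110
+ 11000101011
-------------
 100100111001  (end carry out of the top bit = 1)
Discarding the end carry: 00100111001
Decimal check:
  01100001110 = 512 + 256 + 8 + 4 + 2 = 782
  00111010101 = 256 + 128 + 64 + 16 + 4 + 1 = 469
  782 - 469 = 313, and 00100111001 = 256 + 32 + 16 + 8 + 1 = 313 ✓



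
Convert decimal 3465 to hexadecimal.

Using repeated division by 16 (digits 10–15 are A–F):
3465 ÷ 16 = 216 remainder 9
216 ÷ 16 = 13 remainder 8
13 ÷ 16 = 0 remainder 13 (D)
Reading remainders bottom to top: D89



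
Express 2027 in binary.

Using repeated division by 2:
2027 ÷ 2 = 1013 remainder 1
1013 ÷ 2 = 506 remainder 1
506 ÷ 2 = 253 remainder 0
253 ÷ 2 = 126 remainder 1
126 ÷ 2 = 63 remainder 0
63 ÷ 2 = 31 remainder 1
31 ÷ 2 = 15 remainder 1
15 ÷ 2 = 7 remainder 1
7 ÷ 2 = 3 remainder 1
3 ÷ 2 = 1 remainder 1
1 ÷ 2 = 0 remainder 1
Reading remainders bottom to top: 11111101011



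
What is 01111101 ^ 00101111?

XOR: 1 when bits differ
  01111101
^ 00101111
----------
  01010010
Decimal: 125 ^ 47 = 82



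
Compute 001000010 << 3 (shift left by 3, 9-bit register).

Original: 001000010 (decimal 66)
Shift left by 3 positions
Append 3 zeros on the right and drop the 3 high bits that overflow the 9-bit width
Result: 000010000 (decimal 16)
Equivalent: 66 << 3 = 66 × 2^3 = 528, truncated to 9 bits = 16



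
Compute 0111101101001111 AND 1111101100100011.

AND: 1 only when both bits are 1
  0111101101001111
& 1111101100100011
------------------
  0111101100000011
Decimal: 31567 & 64291 = 31491



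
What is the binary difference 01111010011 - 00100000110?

Method 1 - Direct subtraction (column by column from the right: bit − bit − borrow-in; if negative, add 2 and borrow 1 from the next column):
borrow: 00000011000
        01111010011
-       00100000110
-------------------
        01011001101

Method 2 - Add two's complement:
Two's complement of 00100000110: invert → 11011111001, add 1 → 11011111010
  01111010011
+ 11011111010
-------------
 101011001101  (end carry out of the top bit = 1)
Discarding the end carry: 01011001101
Decimal check:
  01111010011 = 512 + 256 + 128 + 64 + 16 + 2 + 1 = 979
  00100000110 = 256 + 4 + 2 = 262
  979 - 262 = 717, and 01011001101 = 512 + 128 + 64 + 8 + 4 + 1 = 717 ✓



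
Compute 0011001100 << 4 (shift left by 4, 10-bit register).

Original: 0011001100 (decimal 204)
Shift left by 4 positions
Append 4 zeros on the right and drop the 4 high bits that overflow the 10-bit width
Result: 0011000000 (decimal 192)
Equivalent: 204 << 4 = 204 × 2^4 = 3264, truncated to 10 bits = 192



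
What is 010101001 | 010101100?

OR: 1 when either bit is 1
  010101001
| 010101100
-----------
  010101101
Decimal: 169 | 172 = 173



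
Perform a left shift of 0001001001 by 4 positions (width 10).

Original: 0001001001 (decimal 73)
Shift left by 4 positions
Append 4 zeros on the right and drop the 4 high bits that overflow the 10-bit width
Result: 0010010000 (decimal 144)
Equivalent: 73 << 4 = 73 × 2^4 = 1168, truncated to 10 bits = 144



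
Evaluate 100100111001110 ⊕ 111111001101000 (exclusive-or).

XOR: 1 when bits differ
  100100111001110
^ 111111001101000
-----------------
  011011110100110
Decimal: 18894 ^ 32360 = 14246

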